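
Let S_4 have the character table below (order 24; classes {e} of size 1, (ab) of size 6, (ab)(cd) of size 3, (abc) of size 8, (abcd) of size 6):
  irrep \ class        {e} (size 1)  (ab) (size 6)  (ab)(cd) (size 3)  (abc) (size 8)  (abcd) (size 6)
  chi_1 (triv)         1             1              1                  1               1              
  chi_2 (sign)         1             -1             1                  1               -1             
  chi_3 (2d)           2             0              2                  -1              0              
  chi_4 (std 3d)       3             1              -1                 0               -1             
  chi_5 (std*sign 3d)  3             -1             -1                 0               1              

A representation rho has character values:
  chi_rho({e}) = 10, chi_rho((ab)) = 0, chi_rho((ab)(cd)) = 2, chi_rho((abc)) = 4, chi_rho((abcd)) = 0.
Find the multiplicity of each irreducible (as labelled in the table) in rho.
Multiplicities: chi_1: 2, chi_2: 2, chi_3: 0, chi_4: 1, chi_5: 1.

Explanation: Use <chi_rho, chi> = (1/|G|) sum_C |C| * chi_rho(C) * conj(chi(C)) with |G| = 24 for each irreducible chi in the table:
  <chi_rho, chi_1> = (1/24)[1*(10)*conj(1) + 6*(0)*conj(1) + 3*(2)*conj(1) + 8*(4)*conj(1) + 6*(0)*conj(1)]
      = (1/24)[(10) + (0) + (6) + (32) + (0)] = 48/24 = 2
  <chi_rho, chi_2> = (1/24)[1*(10)*conj(1) + 6*(0)*conj(-1) + 3*(2)*conj(1) + 8*(4)*conj(1) + 6*(0)*conj(-1)]
      = (1/24)[(10) + (0) + (6) + (32) + (0)] = 48/24 = 2
  <chi_rho, chi_3> = (1/24)[1*(10)*conj(2) + 6*(0)*conj(0) + 3*(2)*conj(2) + 8*(4)*conj(-1) + 6*(0)*conj(0)]
      = (1/24)[(20) + (0) + (12) + (-32) + (0)] = 0/24 = 0
  <chi_rho, chi_4> = (1/24)[1*(10)*conj(3) + 6*(0)*conj(1) + 3*(2)*conj(-1) + 8*(4)*conj(0) + 6*(0)*conj(-1)]
      = (1/24)[(30) + (0) + (-6) + (0) + (0)] = 24/24 = 1
  <chi_rho, chi_5> = (1/24)[1*(10)*conj(3) + 6*(0)*conj(-1) + 3*(2)*conj(-1) + 8*(4)*conj(0) + 6*(0)*conj(1)]
      = (1/24)[(30) + (0) + (-6) + (0) + (0)] = 24/24 = 1
Dimension check: dim(rho) = sum (mult * dim) = 2*1 + 2*1 + 0*2 + 1*3 + 1*3 = 10 = chi_rho(e) = 10.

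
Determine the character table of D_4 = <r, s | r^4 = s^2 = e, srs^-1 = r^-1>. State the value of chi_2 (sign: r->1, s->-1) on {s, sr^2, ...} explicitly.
Conjugacy classes: {e} of size 1, {r^2} of size 1, {r^1, r^3} of size 2, {s, sr^2, ...} of size 2, {sr, sr^3, ...} of size 2.
Character table:
  irrep \ class              {e} (size 1)  {r^2} (size 1)  {r^1, r^3} (size 2)  {s, sr^2, ...} (size 2)  {sr, sr^3, ...} (size 2)
  chi_1 (triv)               1             1               1                    1                        1                       
  chi_2 (sign: r->1, s->-1)  1             1               1                    -1                       -1                      
  chi_3 (r->-1, s->1)        1             1               -1                   1                        -1                      
  chi_4 (r->-1, s->-1)       1             1               -1                   -1                       1                       
  chi_5 (2d, j=1)            2             -2              0                    0                        0                       

Spot check: chi_2 (sign: r->1, s->-1) on {s, sr^2, ...} = -1.

Working: D_4 has order 2*4 = 8 with 5 conjugacy classes, hence 5 irreducibles. Sum of squared dims 1 + 1 + 1 + 1 + 4 = 8 = |G|. Linear characters come from the abelianisation; the 2-dimensional irreps have character r^k -> 2*cos(2*pi*j*k/4), reflections -> 0.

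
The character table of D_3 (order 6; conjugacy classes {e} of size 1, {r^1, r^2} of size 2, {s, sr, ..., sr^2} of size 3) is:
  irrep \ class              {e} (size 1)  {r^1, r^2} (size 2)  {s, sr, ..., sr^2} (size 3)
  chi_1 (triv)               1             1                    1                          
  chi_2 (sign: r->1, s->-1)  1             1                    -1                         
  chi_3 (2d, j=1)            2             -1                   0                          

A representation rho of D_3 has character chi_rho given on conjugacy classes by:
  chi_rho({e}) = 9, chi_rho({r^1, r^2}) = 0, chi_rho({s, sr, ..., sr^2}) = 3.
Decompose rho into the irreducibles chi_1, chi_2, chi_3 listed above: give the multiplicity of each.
Multiplicities: chi_1: 3, chi_2: 0, chi_3: 3.

Explanation: Use <chi_rho, chi> = (1/|G|) sum_C |C| * chi_rho(C) * conj(chi(C)) with |G| = 6 for each irreducible chi in the table:
  <chi_rho, chi_1> = (1/6)[1*(9)*conj(1) + 2*(0)*conj(1) + 3*(3)*conj(1)]
      = (1/6)[(9) + (0) + (9)] = 18/6 = 3
  <chi_rho, chi_2> = (1/6)[1*(9)*conj(1) + 2*(0)*conj(1) + 3*(3)*conj(-1)]
      = (1/6)[(9) + (0) + (-9)] = 0/6 = 0
  <chi_rho, chi_3> = (1/6)[1*(9)*conj(2) + 2*(0)*conj(-1) + 3*(3)*conj(0)]
      = (1/6)[(18) + (0) + (0)] = 18/6 = 3
Dimension check: dim(rho) = sum (mult * dim) = 3*1 + 0*1 + 3*2 = 9 = chi_rho(e) = 9.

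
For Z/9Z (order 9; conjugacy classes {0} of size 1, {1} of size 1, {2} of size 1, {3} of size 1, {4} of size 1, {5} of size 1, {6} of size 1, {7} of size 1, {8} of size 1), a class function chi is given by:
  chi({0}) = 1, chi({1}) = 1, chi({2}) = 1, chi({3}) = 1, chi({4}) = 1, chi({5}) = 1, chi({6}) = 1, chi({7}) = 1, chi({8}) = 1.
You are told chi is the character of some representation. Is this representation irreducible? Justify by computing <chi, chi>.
Irreducible: <chi, chi> = 1.

Derivation: <chi, chi> = (1/|G|) sum_C |C| * |chi(C)|^2 = (1/9)[1*|1|^2 + 1*|1|^2 + 1*|1|^2 + 1*|1|^2 + 1*|1|^2 + 1*|1|^2 + 1*|1|^2 + 1*|1|^2 + 1*|1|^2]
  = (1/9)[(1) + (1) + (1) + (1) + (1) + (1) + (1) + (1) + (1)] = 9/9 = 1.
(Exp terms are combined using exp(i*s)*conj(exp(i*t)) = exp(i*(s-t)), and sums of them are collapsed using the identity that for every m > 1 the m distinct m-th roots of unity sum to 0, e.g. 1 + exp(2*I*pi/3) + exp(-2*I*pi/3) = 0.)
A character is irreducible iff <chi, chi> = 1, so this representation is irreducible.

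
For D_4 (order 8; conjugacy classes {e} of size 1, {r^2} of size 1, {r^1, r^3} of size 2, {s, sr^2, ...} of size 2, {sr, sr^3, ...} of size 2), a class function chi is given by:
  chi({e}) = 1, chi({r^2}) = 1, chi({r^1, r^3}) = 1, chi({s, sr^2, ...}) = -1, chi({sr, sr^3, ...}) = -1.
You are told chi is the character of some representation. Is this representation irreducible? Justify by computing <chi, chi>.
Irreducible: <chi, chi> = 1.

Justification: <chi, chi> = (1/|G|) sum_C |C| * |chi(C)|^2 = (1/8)[1*|1|^2 + 1*|1|^2 + 2*|1|^2 + 2*|-1|^2 + 2*|-1|^2]
  = (1/8)[(1) + (1) + (2) + (2) + (2)] = 8/8 = 1.
A character is irreducible iff <chi, chi> = 1, so this representation is irreducible.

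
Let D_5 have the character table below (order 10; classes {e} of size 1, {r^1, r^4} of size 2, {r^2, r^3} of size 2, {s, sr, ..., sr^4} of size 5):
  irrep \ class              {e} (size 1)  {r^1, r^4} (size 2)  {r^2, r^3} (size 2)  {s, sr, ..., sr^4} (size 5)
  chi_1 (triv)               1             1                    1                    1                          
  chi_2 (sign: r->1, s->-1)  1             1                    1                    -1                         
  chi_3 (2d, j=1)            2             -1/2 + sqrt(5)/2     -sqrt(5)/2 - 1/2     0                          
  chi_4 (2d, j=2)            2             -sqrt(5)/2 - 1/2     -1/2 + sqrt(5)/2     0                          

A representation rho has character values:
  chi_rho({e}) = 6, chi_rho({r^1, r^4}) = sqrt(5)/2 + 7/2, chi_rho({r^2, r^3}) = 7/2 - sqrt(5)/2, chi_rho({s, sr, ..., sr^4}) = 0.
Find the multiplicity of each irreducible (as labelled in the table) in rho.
Multiplicities: chi_1: 2, chi_2: 2, chi_3: 1, chi_4: 0.

Explanation: Use <chi_rho, chi> = (1/|G|) sum_C |C| * chi_rho(C) * conj(chi(C)) with |G| = 10 for each irreducible chi in the table:
  <chi_rho, chi_1> = (1/10)[1*(6)*conj(1) + 2*(sqrt(5)/2 + 7/2)*conj(1) + 2*(7/2 - sqrt(5)/2)*conj(1) + 5*(0)*conj(1)]
      = (1/10)[(6) + (sqrt(5) + 7) + (7 - sqrt(5)) + (0)] = 20/10 = 2
  <chi_rho, chi_2> = (1/10)[1*(6)*conj(1) + 2*(sqrt(5)/2 + 7/2)*conj(1) + 2*(7/2 - sqrt(5)/2)*conj(1) + 5*(0)*conj(-1)]
      = (1/10)[(6) + (sqrt(5) + 7) + (7 - sqrt(5)) + (0)] = 20/10 = 2
  <chi_rho, chi_3> = (1/10)[1*(6)*conj(2) + 2*(sqrt(5)/2 + 7/2)*conj(-1/2 + sqrt(5)/2) + 2*(7/2 - sqrt(5)/2)*conj(-sqrt(5)/2 - 1/2) + 5*(0)*conj(0)]
      = (1/10)[(12) + (-1 + 3*sqrt(5)) + (-3*sqrt(5) - 1) + (0)] = 10/10 = 1
  <chi_rho, chi_4> = (1/10)[1*(6)*conj(2) + 2*(sqrt(5)/2 + 7/2)*conj(-sqrt(5)/2 - 1/2) + 2*(7/2 - sqrt(5)/2)*conj(-1/2 + sqrt(5)/2) + 5*(0)*conj(0)]
      = (1/10)[(12) + (-4*sqrt(5) - 6) + (-6 + 4*sqrt(5)) + (0)] = 0/10 = 0
Dimension check: dim(rho) = sum (mult * dim) = 2*1 + 2*1 + 1*2 + 0*2 = 6 = chi_rho(e) = 6.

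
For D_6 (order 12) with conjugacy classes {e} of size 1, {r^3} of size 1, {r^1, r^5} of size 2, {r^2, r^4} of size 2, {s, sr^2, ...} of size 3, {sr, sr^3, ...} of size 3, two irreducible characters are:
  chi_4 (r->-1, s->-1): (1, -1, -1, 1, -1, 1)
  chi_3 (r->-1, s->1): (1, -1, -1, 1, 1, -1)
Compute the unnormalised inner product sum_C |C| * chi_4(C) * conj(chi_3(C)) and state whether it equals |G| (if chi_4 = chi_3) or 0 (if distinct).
Sum = 0; so <chi_4, chi_3> = 0 (distinct irreducibles are orthogonal).

Reasoning: Compute term by term over conjugacy classes (|C| * chi_4(C) * conj(chi_3(C))):
  1*(1)*conj(1) + 1*(-1)*conj(-1) + 2*(-1)*conj(-1) + 2*(1)*conj(1) + 3*(-1)*conj(1) + 3*(1)*conj(-1)
  = (1) + (1) + (2) + (2) + (-3) + (-3)
  = 0.
Dividing by |G| = 12 gives 0/12 = 0, matching the row-orthogonality relation <chi_4, chi_3> = [chi_4 = chi_3].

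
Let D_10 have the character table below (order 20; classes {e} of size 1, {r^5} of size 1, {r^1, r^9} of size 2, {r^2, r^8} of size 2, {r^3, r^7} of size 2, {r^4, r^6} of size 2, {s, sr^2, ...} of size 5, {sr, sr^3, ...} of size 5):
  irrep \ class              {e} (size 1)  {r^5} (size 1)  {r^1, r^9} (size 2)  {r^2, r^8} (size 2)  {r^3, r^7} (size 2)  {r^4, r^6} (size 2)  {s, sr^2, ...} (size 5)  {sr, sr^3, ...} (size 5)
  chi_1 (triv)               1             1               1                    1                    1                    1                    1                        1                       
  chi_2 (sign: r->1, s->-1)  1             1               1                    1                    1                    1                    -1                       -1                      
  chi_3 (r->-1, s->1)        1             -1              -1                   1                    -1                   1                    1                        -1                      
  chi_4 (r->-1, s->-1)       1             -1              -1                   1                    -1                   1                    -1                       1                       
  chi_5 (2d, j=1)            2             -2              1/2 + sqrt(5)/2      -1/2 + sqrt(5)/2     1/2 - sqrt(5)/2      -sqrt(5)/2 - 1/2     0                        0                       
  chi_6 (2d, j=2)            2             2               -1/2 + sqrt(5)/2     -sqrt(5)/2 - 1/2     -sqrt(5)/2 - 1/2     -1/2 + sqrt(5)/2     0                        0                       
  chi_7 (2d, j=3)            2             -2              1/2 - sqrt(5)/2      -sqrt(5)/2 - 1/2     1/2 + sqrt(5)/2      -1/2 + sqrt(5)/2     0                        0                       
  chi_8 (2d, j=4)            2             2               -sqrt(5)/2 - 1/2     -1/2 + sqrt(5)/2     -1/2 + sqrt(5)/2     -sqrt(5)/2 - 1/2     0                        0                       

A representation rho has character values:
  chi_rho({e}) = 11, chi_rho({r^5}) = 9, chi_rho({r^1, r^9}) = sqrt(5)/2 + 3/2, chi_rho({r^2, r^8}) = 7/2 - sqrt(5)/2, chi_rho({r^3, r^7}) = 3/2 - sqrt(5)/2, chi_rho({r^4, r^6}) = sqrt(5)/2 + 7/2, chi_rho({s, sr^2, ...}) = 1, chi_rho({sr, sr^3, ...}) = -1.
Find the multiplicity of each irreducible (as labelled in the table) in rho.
Multiplicities: chi_1: 2, chi_2: 2, chi_3: 1, chi_4: 0, chi_5: 0, chi_6: 2, chi_7: 0, chi_8: 1.

Proof sketch: Use <chi_rho, chi> = (1/|G|) sum_C |C| * chi_rho(C) * conj(chi(C)) with |G| = 20 for each irreducible chi in the table:
  <chi_rho, chi_1> = (1/20)[1*(11)*conj(1) + 1*(9)*conj(1) + 2*(sqrt(5)/2 + 3/2)*conj(1) + 2*(7/2 - sqrt(5)/2)*conj(1) + 2*(3/2 - sqrt(5)/2)*conj(1) + 2*(sqrt(5)/2 + 7/2)*conj(1) + 5*(1)*conj(1) + 5*(-1)*conj(1)]
      = (1/20)[(11) + (9) + (sqrt(5) + 3) + (7 - sqrt(5)) + (3 - sqrt(5)) + (sqrt(5) + 7) + (5) + (-5)] = 40/20 = 2
  <chi_rho, chi_2> = (1/20)[1*(11)*conj(1) + 1*(9)*conj(1) + 2*(sqrt(5)/2 + 3/2)*conj(1) + 2*(7/2 - sqrt(5)/2)*conj(1) + 2*(3/2 - sqrt(5)/2)*conj(1) + 2*(sqrt(5)/2 + 7/2)*conj(1) + 5*(1)*conj(-1) + 5*(-1)*conj(-1)]
      = (1/20)[(11) + (9) + (sqrt(5) + 3) + (7 - sqrt(5)) + (3 - sqrt(5)) + (sqrt(5) + 7) + (-5) + (5)] = 40/20 = 2
  <chi_rho, chi_3> = (1/20)[1*(11)*conj(1) + 1*(9)*conj(-1) + 2*(sqrt(5)/2 + 3/2)*conj(-1) + 2*(7/2 - sqrt(5)/2)*conj(1) + 2*(3/2 - sqrt(5)/2)*conj(-1) + 2*(sqrt(5)/2 + 7/2)*conj(1) + 5*(1)*conj(1) + 5*(-1)*conj(-1)]
      = (1/20)[(11) + (-9) + (-3 - sqrt(5)) + (7 - sqrt(5)) + (-3 + sqrt(5)) + (sqrt(5) + 7) + (5) + (5)] = 20/20 = 1
  <chi_rho, chi_4> = (1/20)[1*(11)*conj(1) + 1*(9)*conj(-1) + 2*(sqrt(5)/2 + 3/2)*conj(-1) + 2*(7/2 - sqrt(5)/2)*conj(1) + 2*(3/2 - sqrt(5)/2)*conj(-1) + 2*(sqrt(5)/2 + 7/2)*conj(1) + 5*(1)*conj(-1) + 5*(-1)*conj(1)]
      = (1/20)[(11) + (-9) + (-3 - sqrt(5)) + (7 - sqrt(5)) + (-3 + sqrt(5)) + (sqrt(5) + 7) + (-5) + (-5)] = 0/20 = 0
  <chi_rho, chi_5> = (1/20)[1*(11)*conj(2) + 1*(9)*conj(-2) + 2*(sqrt(5)/2 + 3/2)*conj(1/2 + sqrt(5)/2) + 2*(7/2 - sqrt(5)/2)*conj(-1/2 + sqrt(5)/2) + 2*(3/2 - sqrt(5)/2)*conj(1/2 - sqrt(5)/2) + 2*(sqrt(5)/2 + 7/2)*conj(-sqrt(5)/2 - 1/2) + 5*(1)*conj(0) + 5*(-1)*conj(0)]
      = (1/20)[(22) + (-18) + (4 + 2*sqrt(5)) + (-6 + 4*sqrt(5)) + (4 - 2*sqrt(5)) + (-4*sqrt(5) - 6) + (0) + (0)] = 0/20 = 0
  <chi_rho, chi_6> = (1/20)[1*(11)*conj(2) + 1*(9)*conj(2) + 2*(sqrt(5)/2 + 3/2)*conj(-1/2 + sqrt(5)/2) + 2*(7/2 - sqrt(5)/2)*conj(-sqrt(5)/2 - 1/2) + 2*(3/2 - sqrt(5)/2)*conj(-sqrt(5)/2 - 1/2) + 2*(sqrt(5)/2 + 7/2)*conj(-1/2 + sqrt(5)/2) + 5*(1)*conj(0) + 5*(-1)*conj(0)]
      = (1/20)[(22) + (18) + (1 + sqrt(5)) + (-3*sqrt(5) - 1) + (1 - sqrt(5)) + (-1 + 3*sqrt(5)) + (0) + (0)] = 40/20 = 2
  <chi_rho, chi_7> = (1/20)[1*(11)*conj(2) + 1*(9)*conj(-2) + 2*(sqrt(5)/2 + 3/2)*conj(1/2 - sqrt(5)/2) + 2*(7/2 - sqrt(5)/2)*conj(-sqrt(5)/2 - 1/2) + 2*(3/2 - sqrt(5)/2)*conj(1/2 + sqrt(5)/2) + 2*(sqrt(5)/2 + 7/2)*conj(-1/2 + sqrt(5)/2) + 5*(1)*conj(0) + 5*(-1)*conj(0)]
      = (1/20)[(22) + (-18) + (-sqrt(5) - 1) + (-3*sqrt(5) - 1) + (-1 + sqrt(5)) + (-1 + 3*sqrt(5)) + (0) + (0)] = 0/20 = 0
  <chi_rho, chi_8> = (1/20)[1*(11)*conj(2) + 1*(9)*conj(2) + 2*(sqrt(5)/2 + 3/2)*conj(-sqrt(5)/2 - 1/2) + 2*(7/2 - sqrt(5)/2)*conj(-1/2 + sqrt(5)/2) + 2*(3/2 - sqrt(5)/2)*conj(-1/2 + sqrt(5)/2) + 2*(sqrt(5)/2 + 7/2)*conj(-sqrt(5)/2 - 1/2) + 5*(1)*conj(0) + 5*(-1)*conj(0)]
      = (1/20)[(22) + (18) + (-2*sqrt(5) - 4) + (-6 + 4*sqrt(5)) + (-4 + 2*sqrt(5)) + (-4*sqrt(5) - 6) + (0) + (0)] = 20/20 = 1
Dimension check: dim(rho) = sum (mult * dim) = 2*1 + 2*1 + 1*1 + 0*1 + 0*2 + 2*2 + 0*2 + 1*2 = 11 = chi_rho(e) = 11.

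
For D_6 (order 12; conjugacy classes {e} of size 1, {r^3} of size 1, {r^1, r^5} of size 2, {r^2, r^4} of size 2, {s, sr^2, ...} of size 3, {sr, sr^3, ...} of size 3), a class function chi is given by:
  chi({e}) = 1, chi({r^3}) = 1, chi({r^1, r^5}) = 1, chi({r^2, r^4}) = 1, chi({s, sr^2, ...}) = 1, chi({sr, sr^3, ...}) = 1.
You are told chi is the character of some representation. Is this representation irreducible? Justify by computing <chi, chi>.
Irreducible: <chi, chi> = 1.

Explanation: <chi, chi> = (1/|G|) sum_C |C| * |chi(C)|^2 = (1/12)[1*|1|^2 + 1*|1|^2 + 2*|1|^2 + 2*|1|^2 + 3*|1|^2 + 3*|1|^2]
  = (1/12)[(1) + (1) + (2) + (2) + (3) + (3)] = 12/12 = 1.
A character is irreducible iff <chi, chi> = 1, so this representation is irreducible.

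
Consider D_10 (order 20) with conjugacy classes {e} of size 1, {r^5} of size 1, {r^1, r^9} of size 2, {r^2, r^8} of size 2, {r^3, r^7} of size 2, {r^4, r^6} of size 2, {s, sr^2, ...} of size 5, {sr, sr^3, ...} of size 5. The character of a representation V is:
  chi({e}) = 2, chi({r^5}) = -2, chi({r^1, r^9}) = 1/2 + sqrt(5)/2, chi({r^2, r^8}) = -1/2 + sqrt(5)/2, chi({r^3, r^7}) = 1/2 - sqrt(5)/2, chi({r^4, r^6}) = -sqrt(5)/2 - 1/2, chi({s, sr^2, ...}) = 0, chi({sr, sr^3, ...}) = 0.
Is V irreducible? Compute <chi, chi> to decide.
Irreducible: <chi, chi> = 1.

Reasoning: <chi, chi> = (1/|G|) sum_C |C| * |chi(C)|^2 = (1/20)[1*|2|^2 + 1*|-2|^2 + 2*|1/2 + sqrt(5)/2|^2 + 2*|-1/2 + sqrt(5)/2|^2 + 2*|1/2 - sqrt(5)/2|^2 + 2*|-sqrt(5)/2 - 1/2|^2 + 5*|0|^2 + 5*|0|^2]
  = (1/20)[(4) + (4) + (sqrt(5) + 3) + (3 - sqrt(5)) + (3 - sqrt(5)) + (sqrt(5) + 3) + (0) + (0)] = 20/20 = 1.
A character is irreducible iff <chi, chi> = 1, so this representation is irreducible.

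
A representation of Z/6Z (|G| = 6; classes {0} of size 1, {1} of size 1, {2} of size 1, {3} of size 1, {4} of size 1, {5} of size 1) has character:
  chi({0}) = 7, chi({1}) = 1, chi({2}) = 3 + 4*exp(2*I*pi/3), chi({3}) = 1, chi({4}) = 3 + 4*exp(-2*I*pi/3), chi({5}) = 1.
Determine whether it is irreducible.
Not irreducible (reducible): <chi, chi> = 13 > 1.

<chi, chi> = (1/|G|) sum_C |C| * |chi(C)|^2 = (1/6)[1*|7|^2 + 1*|1|^2 + 1*|3 + 4*exp(2*I*pi/3)|^2 + 1*|1|^2 + 1*|3 + 4*exp(-2*I*pi/3)|^2 + 1*|1|^2]
  = (1/6)[(49) + (1) + (13) + (1) + (13) + (1)] = 78/6 = 13.
(Exp terms are combined using exp(i*s)*conj(exp(i*t)) = exp(i*(s-t)), and sums of them are collapsed using the identity that for every m > 1 the m distinct m-th roots of unity sum to 0, e.g. 1 + exp(2*I*pi/3) + exp(-2*I*pi/3) = 0.)
A character is irreducible iff <chi, chi> = 1, so this representation is reducible.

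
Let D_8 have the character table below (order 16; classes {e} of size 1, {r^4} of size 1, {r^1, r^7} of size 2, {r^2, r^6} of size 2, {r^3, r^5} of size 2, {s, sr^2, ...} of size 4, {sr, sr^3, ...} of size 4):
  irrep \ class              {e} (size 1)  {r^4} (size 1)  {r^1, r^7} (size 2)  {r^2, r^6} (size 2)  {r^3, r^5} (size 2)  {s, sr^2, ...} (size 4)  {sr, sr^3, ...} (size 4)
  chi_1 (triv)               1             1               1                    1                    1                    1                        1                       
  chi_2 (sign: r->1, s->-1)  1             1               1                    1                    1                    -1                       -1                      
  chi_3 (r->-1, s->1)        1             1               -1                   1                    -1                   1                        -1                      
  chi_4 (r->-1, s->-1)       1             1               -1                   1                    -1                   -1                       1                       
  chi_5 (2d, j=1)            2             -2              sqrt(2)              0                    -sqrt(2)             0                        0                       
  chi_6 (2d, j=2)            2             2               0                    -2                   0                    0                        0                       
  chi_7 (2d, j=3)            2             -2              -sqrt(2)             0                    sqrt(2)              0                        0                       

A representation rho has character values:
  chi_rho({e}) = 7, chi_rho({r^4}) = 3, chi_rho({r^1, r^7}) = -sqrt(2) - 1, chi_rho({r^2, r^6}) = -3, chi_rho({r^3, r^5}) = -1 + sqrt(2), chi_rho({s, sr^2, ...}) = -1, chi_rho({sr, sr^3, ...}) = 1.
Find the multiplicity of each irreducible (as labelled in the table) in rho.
Multiplicities: chi_1: 0, chi_2: 0, chi_3: 0, chi_4: 1, chi_5: 0, chi_6: 2, chi_7: 1.

Reasoning: Use <chi_rho, chi> = (1/|G|) sum_C |C| * chi_rho(C) * conj(chi(C)) with |G| = 16 for each irreducible chi in the table:
  <chi_rho, chi_1> = (1/16)[1*(7)*conj(1) + 1*(3)*conj(1) + 2*(-sqrt(2) - 1)*conj(1) + 2*(-3)*conj(1) + 2*(-1 + sqrt(2))*conj(1) + 4*(-1)*conj(1) + 4*(1)*conj(1)]
      = (1/16)[(7) + (3) + (-2*sqrt(2) - 2) + (-6) + (-2 + 2*sqrt(2)) + (-4) + (4)] = 0/16 = 0
  <chi_rho, chi_2> = (1/16)[1*(7)*conj(1) + 1*(3)*conj(1) + 2*(-sqrt(2) - 1)*conj(1) + 2*(-3)*conj(1) + 2*(-1 + sqrt(2))*conj(1) + 4*(-1)*conj(-1) + 4*(1)*conj(-1)]
      = (1/16)[(7) + (3) + (-2*sqrt(2) - 2) + (-6) + (-2 + 2*sqrt(2)) + (4) + (-4)] = 0/16 = 0
  <chi_rho, chi_3> = (1/16)[1*(7)*conj(1) + 1*(3)*conj(1) + 2*(-sqrt(2) - 1)*conj(-1) + 2*(-3)*conj(1) + 2*(-1 + sqrt(2))*conj(-1) + 4*(-1)*conj(1) + 4*(1)*conj(-1)]
      = (1/16)[(7) + (3) + (2 + 2*sqrt(2)) + (-6) + (2 - 2*sqrt(2)) + (-4) + (-4)] = 0/16 = 0
  <chi_rho, chi_4> = (1/16)[1*(7)*conj(1) + 1*(3)*conj(1) + 2*(-sqrt(2) - 1)*conj(-1) + 2*(-3)*conj(1) + 2*(-1 + sqrt(2))*conj(-1) + 4*(-1)*conj(-1) + 4*(1)*conj(1)]
      = (1/16)[(7) + (3) + (2 + 2*sqrt(2)) + (-6) + (2 - 2*sqrt(2)) + (4) + (4)] = 16/16 = 1
  <chi_rho, chi_5> = (1/16)[1*(7)*conj(2) + 1*(3)*conj(-2) + 2*(-sqrt(2) - 1)*conj(sqrt(2)) + 2*(-3)*conj(0) + 2*(-1 + sqrt(2))*conj(-sqrt(2)) + 4*(-1)*conj(0) + 4*(1)*conj(0)]
      = (1/16)[(14) + (-6) + (-4 - 2*sqrt(2)) + (0) + (-4 + 2*sqrt(2)) + (0) + (0)] = 0/16 = 0
  <chi_rho, chi_6> = (1/16)[1*(7)*conj(2) + 1*(3)*conj(2) + 2*(-sqrt(2) - 1)*conj(0) + 2*(-3)*conj(-2) + 2*(-1 + sqrt(2))*conj(0) + 4*(-1)*conj(0) + 4*(1)*conj(0)]
      = (1/16)[(14) + (6) + (0) + (12) + (0) + (0) + (0)] = 32/16 = 2
  <chi_rho, chi_7> = (1/16)[1*(7)*conj(2) + 1*(3)*conj(-2) + 2*(-sqrt(2) - 1)*conj(-sqrt(2)) + 2*(-3)*conj(0) + 2*(-1 + sqrt(2))*conj(sqrt(2)) + 4*(-1)*conj(0) + 4*(1)*conj(0)]
      = (1/16)[(14) + (-6) + (2*sqrt(2) + 4) + (0) + (4 - 2*sqrt(2)) + (0) + (0)] = 16/16 = 1
Dimension check: dim(rho) = sum (mult * dim) = 0*1 + 0*1 + 0*1 + 1*1 + 0*2 + 2*2 + 1*2 = 7 = chi_rho(e) = 7.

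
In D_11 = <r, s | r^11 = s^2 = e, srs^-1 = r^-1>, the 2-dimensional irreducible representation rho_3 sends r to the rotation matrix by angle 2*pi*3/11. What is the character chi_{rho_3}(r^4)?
chi_{rho_3}(r^4) = 2*cos(2*pi*3*4/11) = 2*cos(24*pi/11)

Proof sketch: rho_3(r^4) is rotation by angle 2*pi*3*4/11, whose trace is 2*cos(2*pi*3*4/11) = 2*cos(24*pi/11).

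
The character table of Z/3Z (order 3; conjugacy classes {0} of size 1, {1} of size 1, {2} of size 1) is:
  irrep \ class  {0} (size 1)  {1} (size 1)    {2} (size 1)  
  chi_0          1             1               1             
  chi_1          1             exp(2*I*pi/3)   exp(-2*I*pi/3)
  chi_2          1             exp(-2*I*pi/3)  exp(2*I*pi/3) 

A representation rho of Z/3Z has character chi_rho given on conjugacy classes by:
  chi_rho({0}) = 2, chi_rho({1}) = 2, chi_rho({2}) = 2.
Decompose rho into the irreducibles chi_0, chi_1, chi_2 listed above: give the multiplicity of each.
Multiplicities: chi_0: 2, chi_1: 0, chi_2: 0.

Details: Use <chi_rho, chi> = (1/|G|) sum_C |C| * chi_rho(C) * conj(chi(C)) with |G| = 3 for each irreducible chi in the table:
  <chi_rho, chi_0> = (1/3)[1*(2)*conj(1) + 1*(2)*conj(1) + 1*(2)*conj(1)]
      = (1/3)[(2) + (2) + (2)] = 6/3 = 2
  <chi_rho, chi_1> = (1/3)[1*(2)*conj(1) + 1*(2)*conj(exp(2*I*pi/3)) + 1*(2)*conj(exp(-2*I*pi/3))]
      = (1/3)[(2) + (2*exp(-2*I*pi/3)) + (2*exp(2*I*pi/3))] = 0/3 = 0
  <chi_rho, chi_2> = (1/3)[1*(2)*conj(1) + 1*(2)*conj(exp(-2*I*pi/3)) + 1*(2)*conj(exp(2*I*pi/3))]
      = (1/3)[(2) + (2*exp(2*I*pi/3)) + (2*exp(-2*I*pi/3))] = 0/3 = 0
(Exp terms are combined using exp(i*s)*conj(exp(i*t)) = exp(i*(s-t)), and sums of them are collapsed using the identity that for every m > 1 the m distinct m-th roots of unity sum to 0, e.g. 1 + exp(2*I*pi/3) + exp(-2*I*pi/3) = 0.)
Dimension check: dim(rho) = sum (mult * dim) = 2*1 + 0*1 + 0*1 = 2 = chi_rho(e) = 2.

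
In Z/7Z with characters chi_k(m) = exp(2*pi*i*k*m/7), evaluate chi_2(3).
chi_2(3) = zeta_7^6 = exp(-2*I*pi/7)

Proof sketch: chi_2(3) = zeta_7^(2*3) = zeta_7^6. Since zeta_7^7 = 1, this equals zeta_7^6 = exp(2*pi*i*6/7) = exp(-2*I*pi/7).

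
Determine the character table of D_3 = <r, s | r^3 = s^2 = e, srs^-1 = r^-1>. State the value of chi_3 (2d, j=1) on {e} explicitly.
Conjugacy classes: {e} of size 1, {r^1, r^2} of size 2, {s, sr, ..., sr^2} of size 3.
Character table:
  irrep \ class              {e} (size 1)  {r^1, r^2} (size 2)  {s, sr, ..., sr^2} (size 3)
  chi_1 (triv)               1             1                    1                          
  chi_2 (sign: r->1, s->-1)  1             1                    -1                         
  chi_3 (2d, j=1)            2             -1                   0                          

Spot check: chi_3 (2d, j=1) on {e} = 2.

Justification: D_3 has order 2*3 = 6 with 3 conjugacy classes, hence 3 irreducibles. Sum of squared dims 1 + 1 + 4 = 6 = |G|. Linear characters come from the abelianisation; the 2-dimensional irreps have character r^k -> 2*cos(2*pi*j*k/3), reflections -> 0.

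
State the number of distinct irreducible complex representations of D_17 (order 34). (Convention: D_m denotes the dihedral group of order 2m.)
10

Details: The number of irreducible complex representations of a finite group equals its number of conjugacy classes. D_17 has 10 conjugacy classes ((n+3)/2 for n odd), so D_17 (order 34) has exactly 10 irreducible complex representations.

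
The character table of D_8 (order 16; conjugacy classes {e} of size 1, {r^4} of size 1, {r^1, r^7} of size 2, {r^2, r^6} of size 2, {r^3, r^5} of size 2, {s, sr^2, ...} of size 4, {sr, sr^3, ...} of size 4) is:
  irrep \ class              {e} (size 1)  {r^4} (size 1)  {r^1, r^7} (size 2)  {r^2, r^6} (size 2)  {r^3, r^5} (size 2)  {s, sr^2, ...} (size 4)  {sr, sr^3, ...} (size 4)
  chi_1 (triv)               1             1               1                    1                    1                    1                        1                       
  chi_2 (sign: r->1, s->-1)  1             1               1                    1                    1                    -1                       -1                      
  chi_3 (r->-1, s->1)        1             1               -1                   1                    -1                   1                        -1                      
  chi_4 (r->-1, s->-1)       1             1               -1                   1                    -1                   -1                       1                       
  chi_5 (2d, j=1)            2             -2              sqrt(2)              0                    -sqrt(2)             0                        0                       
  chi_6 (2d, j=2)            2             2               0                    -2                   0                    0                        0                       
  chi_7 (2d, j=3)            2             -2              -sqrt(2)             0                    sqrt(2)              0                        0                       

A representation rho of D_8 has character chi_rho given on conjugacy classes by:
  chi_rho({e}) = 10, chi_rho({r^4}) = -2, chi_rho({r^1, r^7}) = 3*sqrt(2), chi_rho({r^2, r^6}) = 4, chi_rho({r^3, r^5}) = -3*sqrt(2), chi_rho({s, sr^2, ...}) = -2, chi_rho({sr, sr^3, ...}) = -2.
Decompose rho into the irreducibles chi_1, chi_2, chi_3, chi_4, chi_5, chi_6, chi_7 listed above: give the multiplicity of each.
Multiplicities: chi_1: 0, chi_2: 2, chi_3: 1, chi_4: 1, chi_5: 3, chi_6: 0, chi_7: 0.

Derivation: Use <chi_rho, chi> = (1/|G|) sum_C |C| * chi_rho(C) * conj(chi(C)) with |G| = 16 for each irreducible chi in the table:
  <chi_rho, chi_1> = (1/16)[1*(10)*conj(1) + 1*(-2)*conj(1) + 2*(3*sqrt(2))*conj(1) + 2*(4)*conj(1) + 2*(-3*sqrt(2))*conj(1) + 4*(-2)*conj(1) + 4*(-2)*conj(1)]
      = (1/16)[(10) + (-2) + (6*sqrt(2)) + (8) + (-6*sqrt(2)) + (-8) + (-8)] = 0/16 = 0
  <chi_rho, chi_2> = (1/16)[1*(10)*conj(1) + 1*(-2)*conj(1) + 2*(3*sqrt(2))*conj(1) + 2*(4)*conj(1) + 2*(-3*sqrt(2))*conj(1) + 4*(-2)*conj(-1) + 4*(-2)*conj(-1)]
      = (1/16)[(10) + (-2) + (6*sqrt(2)) + (8) + (-6*sqrt(2)) + (8) + (8)] = 32/16 = 2
  <chi_rho, chi_3> = (1/16)[1*(10)*conj(1) + 1*(-2)*conj(1) + 2*(3*sqrt(2))*conj(-1) + 2*(4)*conj(1) + 2*(-3*sqrt(2))*conj(-1) + 4*(-2)*conj(1) + 4*(-2)*conj(-1)]
      = (1/16)[(10) + (-2) + (-6*sqrt(2)) + (8) + (6*sqrt(2)) + (-8) + (8)] = 16/16 = 1
  <chi_rho, chi_4> = (1/16)[1*(10)*conj(1) + 1*(-2)*conj(1) + 2*(3*sqrt(2))*conj(-1) + 2*(4)*conj(1) + 2*(-3*sqrt(2))*conj(-1) + 4*(-2)*conj(-1) + 4*(-2)*conj(1)]
      = (1/16)[(10) + (-2) + (-6*sqrt(2)) + (8) + (6*sqrt(2)) + (8) + (-8)] = 16/16 = 1
  <chi_rho, chi_5> = (1/16)[1*(10)*conj(2) + 1*(-2)*conj(-2) + 2*(3*sqrt(2))*conj(sqrt(2)) + 2*(4)*conj(0) + 2*(-3*sqrt(2))*conj(-sqrt(2)) + 4*(-2)*conj(0) + 4*(-2)*conj(0)]
      = (1/16)[(20) + (4) + (12) + (0) + (12) + (0) + (0)] = 48/16 = 3
  <chi_rho, chi_6> = (1/16)[1*(10)*conj(2) + 1*(-2)*conj(2) + 2*(3*sqrt(2))*conj(0) + 2*(4)*conj(-2) + 2*(-3*sqrt(2))*conj(0) + 4*(-2)*conj(0) + 4*(-2)*conj(0)]
      = (1/16)[(20) + (-4) + (0) + (-16) + (0) + (0) + (0)] = 0/16 = 0
  <chi_rho, chi_7> = (1/16)[1*(10)*conj(2) + 1*(-2)*conj(-2) + 2*(3*sqrt(2))*conj(-sqrt(2)) + 2*(4)*conj(0) + 2*(-3*sqrt(2))*conj(sqrt(2)) + 4*(-2)*conj(0) + 4*(-2)*conj(0)]
      = (1/16)[(20) + (4) + (-12) + (0) + (-12) + (0) + (0)] = 0/16 = 0
Dimension check: dim(rho) = sum (mult * dim) = 0*1 + 2*1 + 1*1 + 1*1 + 3*2 + 0*2 + 0*2 = 10 = chi_rho(e) = 10.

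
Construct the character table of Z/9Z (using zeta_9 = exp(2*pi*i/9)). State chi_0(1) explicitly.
Character table of Z/9Z (irreps indexed chi_0,...,chi_8 with chi_k(m) = zeta_9^(k*m), zeta_9 = exp(2*pi*i/9)):
  irrep \ class  {0} (size 1)  {1} (size 1)    {2} (size 1)    {3} (size 1)    {4} (size 1)    {5} (size 1)    {6} (size 1)    {7} (size 1)    {8} (size 1)  
  chi_0          1             1               1               1               1               1               1               1               1             
  chi_1          1             exp(2*I*pi/9)   exp(4*I*pi/9)   exp(2*I*pi/3)   exp(8*I*pi/9)   exp(-8*I*pi/9)  exp(-2*I*pi/3)  exp(-4*I*pi/9)  exp(-2*I*pi/9)
  chi_2          1             exp(4*I*pi/9)   exp(8*I*pi/9)   exp(-2*I*pi/3)  exp(-2*I*pi/9)  exp(2*I*pi/9)   exp(2*I*pi/3)   exp(-8*I*pi/9)  exp(-4*I*pi/9)
  chi_3          1             exp(2*I*pi/3)   exp(-2*I*pi/3)  1               exp(2*I*pi/3)   exp(-2*I*pi/3)  1               exp(2*I*pi/3)   exp(-2*I*pi/3)
  chi_4          1             exp(8*I*pi/9)   exp(-2*I*pi/9)  exp(2*I*pi/3)   exp(-4*I*pi/9)  exp(4*I*pi/9)   exp(-2*I*pi/3)  exp(2*I*pi/9)   exp(-8*I*pi/9)
  chi_5          1             exp(-8*I*pi/9)  exp(2*I*pi/9)   exp(-2*I*pi/3)  exp(4*I*pi/9)   exp(-4*I*pi/9)  exp(2*I*pi/3)   exp(-2*I*pi/9)  exp(8*I*pi/9) 
  chi_6          1             exp(-2*I*pi/3)  exp(2*I*pi/3)   1               exp(-2*I*pi/3)  exp(2*I*pi/3)   1               exp(-2*I*pi/3)  exp(2*I*pi/3) 
  chi_7          1             exp(-4*I*pi/9)  exp(-8*I*pi/9)  exp(2*I*pi/3)   exp(2*I*pi/9)   exp(-2*I*pi/9)  exp(-2*I*pi/3)  exp(8*I*pi/9)   exp(4*I*pi/9) 
  chi_8          1             exp(-2*I*pi/9)  exp(-4*I*pi/9)  exp(-2*I*pi/3)  exp(-8*I*pi/9)  exp(8*I*pi/9)   exp(2*I*pi/3)   exp(4*I*pi/9)   exp(2*I*pi/9) 

Spot check: chi_0(1) = zeta_9^(0*1) = zeta_9^0 = 1.

Solution. Z/9Z is abelian, so all 9 irreducible complex representations are 1-dimensional. They are given by chi_k(m) = zeta_9^(k*m) for k = 0,...,8. Row orthogonality: sum_m chi_k(m) conj(chi_l(m)) = 9 * [k = l].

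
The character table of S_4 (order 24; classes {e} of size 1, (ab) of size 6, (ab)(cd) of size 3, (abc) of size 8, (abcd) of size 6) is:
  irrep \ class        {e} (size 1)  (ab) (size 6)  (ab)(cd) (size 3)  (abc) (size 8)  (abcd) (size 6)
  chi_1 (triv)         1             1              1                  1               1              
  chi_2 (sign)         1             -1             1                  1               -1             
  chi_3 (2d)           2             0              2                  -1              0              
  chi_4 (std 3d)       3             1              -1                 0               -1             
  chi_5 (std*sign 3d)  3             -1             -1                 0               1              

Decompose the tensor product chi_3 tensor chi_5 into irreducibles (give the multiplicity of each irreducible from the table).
chi_3 tensor chi_5 = chi_4 + chi_5 (all other irreducibles have multiplicity 0).

Solution. The character of a tensor product is the pointwise product (chi_3 * chi_5)(C) = chi_3(C) * chi_5(C):
  {e}: (2)*(3), (ab): (0)*(-1), (ab)(cd): (2)*(-1), (abc): (-1)*(0), (abcd): (0)*(1)
so (chi_3 * chi_5) takes values
  {e} -> 6, (ab) -> 0, (ab)(cd) -> -2, (abc) -> 0, (abcd) -> 0.
Now take the inner product of this character with each irreducible chi from the table, <chi_3*chi_5, chi> = (1/24) sum_C |C| (chi_3*chi_5)(C) conj(chi(C)):
  <chi_3*chi_5, chi_1> = (1/24)[1*(6)*conj(1) + 6*(0)*conj(1) + 3*(-2)*conj(1) + 8*(0)*conj(1) + 6*(0)*conj(1)]
      = (1/24)[(6) + (0) + (-6) + (0) + (0)] = 0/24 = 0
  <chi_3*chi_5, chi_2> = (1/24)[1*(6)*conj(1) + 6*(0)*conj(-1) + 3*(-2)*conj(1) + 8*(0)*conj(1) + 6*(0)*conj(-1)]
      = (1/24)[(6) + (0) + (-6) + (0) + (0)] = 0/24 = 0
  <chi_3*chi_5, chi_3> = (1/24)[1*(6)*conj(2) + 6*(0)*conj(0) + 3*(-2)*conj(2) + 8*(0)*conj(-1) + 6*(0)*conj(0)]
      = (1/24)[(12) + (0) + (-12) + (0) + (0)] = 0/24 = 0
  <chi_3*chi_5, chi_4> = (1/24)[1*(6)*conj(3) + 6*(0)*conj(1) + 3*(-2)*conj(-1) + 8*(0)*conj(0) + 6*(0)*conj(-1)]
      = (1/24)[(18) + (0) + (6) + (0) + (0)] = 24/24 = 1
  <chi_3*chi_5, chi_5> = (1/24)[1*(6)*conj(3) + 6*(0)*conj(-1) + 3*(-2)*conj(-1) + 8*(0)*conj(0) + 6*(0)*conj(1)]
      = (1/24)[(18) + (0) + (6) + (0) + (0)] = 24/24 = 1
Hence the multiplicities are chi_4: 1, chi_5: 1. Dimension check: dim(chi_3)*dim(chi_5) = 2*3 = 6 and sum (mult * dim) = 1*3 + 1*3 = 6.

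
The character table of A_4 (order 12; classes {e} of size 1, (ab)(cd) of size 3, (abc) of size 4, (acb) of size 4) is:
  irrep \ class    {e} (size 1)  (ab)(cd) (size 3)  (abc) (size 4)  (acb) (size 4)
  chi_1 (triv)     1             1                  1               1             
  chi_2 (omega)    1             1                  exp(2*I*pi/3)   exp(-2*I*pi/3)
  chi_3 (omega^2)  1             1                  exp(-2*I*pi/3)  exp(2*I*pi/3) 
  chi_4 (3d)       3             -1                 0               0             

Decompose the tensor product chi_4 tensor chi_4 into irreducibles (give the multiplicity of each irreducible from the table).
chi_4 tensor chi_4 = chi_1 + chi_2 + chi_3 + 2*chi_4 (all other irreducibles have multiplicity 0).

Working: The character of a tensor product is the pointwise product (chi_4 * chi_4)(C) = chi_4(C) * chi_4(C):
  {e}: (3)*(3), (ab)(cd): (-1)*(-1), (abc): (0)*(0), (acb): (0)*(0)
so (chi_4 * chi_4) takes values
  {e} -> 9, (ab)(cd) -> 1, (abc) -> 0, (acb) -> 0.
Now take the inner product of this character with each irreducible chi from the table, <chi_4*chi_4, chi> = (1/12) sum_C |C| (chi_4*chi_4)(C) conj(chi(C)):
  <chi_4*chi_4, chi_1> = (1/12)[1*(9)*conj(1) + 3*(1)*conj(1) + 4*(0)*conj(1) + 4*(0)*conj(1)]
      = (1/12)[(9) + (3) + (0) + (0)] = 12/12 = 1
  <chi_4*chi_4, chi_2> = (1/12)[1*(9)*conj(1) + 3*(1)*conj(1) + 4*(0)*conj(exp(2*I*pi/3)) + 4*(0)*conj(exp(-2*I*pi/3))]
      = (1/12)[(9) + (3) + (0) + (0)] = 12/12 = 1
  <chi_4*chi_4, chi_3> = (1/12)[1*(9)*conj(1) + 3*(1)*conj(1) + 4*(0)*conj(exp(-2*I*pi/3)) + 4*(0)*conj(exp(2*I*pi/3))]
      = (1/12)[(9) + (3) + (0) + (0)] = 12/12 = 1
  <chi_4*chi_4, chi_4> = (1/12)[1*(9)*conj(3) + 3*(1)*conj(-1) + 4*(0)*conj(0) + 4*(0)*conj(0)]
      = (1/12)[(27) + (-3) + (0) + (0)] = 24/12 = 2
(Exp terms are combined using exp(i*s)*conj(exp(i*t)) = exp(i*(s-t)), and sums of them are collapsed using the identity that for every m > 1 the m distinct m-th roots of unity sum to 0, e.g. 1 + exp(2*I*pi/3) + exp(-2*I*pi/3) = 0.)
Hence the multiplicities are chi_1: 1, chi_2: 1, chi_3: 1, chi_4: 2. Dimension check: dim(chi_4)*dim(chi_4) = 3*3 = 9 and sum (mult * dim) = 1*1 + 1*1 + 1*1 + 2*3 = 9.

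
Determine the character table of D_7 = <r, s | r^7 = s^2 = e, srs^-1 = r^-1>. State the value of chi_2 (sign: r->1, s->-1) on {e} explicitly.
Conjugacy classes: {e} of size 1, {r^1, r^6} of size 2, {r^2, r^5} of size 2, {r^3, r^4} of size 2, {s, sr, ..., sr^6} of size 7.
Character table:
  irrep \ class              {e} (size 1)  {r^1, r^6} (size 2)  {r^2, r^5} (size 2)  {r^3, r^4} (size 2)  {s, sr, ..., sr^6} (size 7)
  chi_1 (triv)               1             1                    1                    1                    1                          
  chi_2 (sign: r->1, s->-1)  1             1                    1                    1                    -1                         
  chi_3 (2d, j=1)            2             2*cos(2*pi/7)        -2*cos(3*pi/7)       -2*cos(pi/7)         0                          
  chi_4 (2d, j=2)            2             -2*cos(3*pi/7)       -2*cos(pi/7)         2*cos(2*pi/7)        0                          
  chi_5 (2d, j=3)            2             -2*cos(pi/7)         2*cos(2*pi/7)        -2*cos(3*pi/7)       0                          

Spot check: chi_2 (sign: r->1, s->-1) on {e} = 1.

Justification: D_7 has order 2*7 = 14 with 5 conjugacy classes, hence 5 irreducibles. Sum of squared dims 1 + 1 + 4 + 4 + 4 = 14 = |G|. Linear characters come from the abelianisation; the 2-dimensional irreps have character r^k -> 2*cos(2*pi*j*k/7), reflections -> 0.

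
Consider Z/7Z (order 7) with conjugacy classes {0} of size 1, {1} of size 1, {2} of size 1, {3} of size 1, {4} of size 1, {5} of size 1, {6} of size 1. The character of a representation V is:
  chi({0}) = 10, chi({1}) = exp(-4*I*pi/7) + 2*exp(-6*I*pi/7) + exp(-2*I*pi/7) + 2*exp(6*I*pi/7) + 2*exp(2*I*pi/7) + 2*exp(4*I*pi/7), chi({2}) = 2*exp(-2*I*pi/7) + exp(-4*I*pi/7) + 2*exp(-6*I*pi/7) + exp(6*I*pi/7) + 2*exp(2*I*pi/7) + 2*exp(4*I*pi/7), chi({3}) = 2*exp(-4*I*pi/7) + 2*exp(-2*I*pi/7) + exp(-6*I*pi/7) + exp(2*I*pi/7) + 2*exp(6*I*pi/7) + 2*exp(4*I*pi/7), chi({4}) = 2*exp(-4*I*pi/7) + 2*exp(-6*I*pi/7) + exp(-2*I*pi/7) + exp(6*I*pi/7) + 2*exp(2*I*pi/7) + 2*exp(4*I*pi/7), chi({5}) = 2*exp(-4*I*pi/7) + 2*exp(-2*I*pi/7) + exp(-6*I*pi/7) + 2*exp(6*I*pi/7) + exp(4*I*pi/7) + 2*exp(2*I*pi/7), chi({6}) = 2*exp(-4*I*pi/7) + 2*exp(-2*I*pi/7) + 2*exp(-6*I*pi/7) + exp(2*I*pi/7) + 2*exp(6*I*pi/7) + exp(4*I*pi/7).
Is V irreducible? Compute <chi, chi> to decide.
Not irreducible (reducible): <chi, chi> = 18 > 1.

Reasoning: <chi, chi> = (1/|G|) sum_C |C| * |chi(C)|^2 = (1/7)[1*|10|^2 + 1*|exp(-4*I*pi/7) + 2*exp(-6*I*pi/7) + exp(-2*I*pi/7) + 2*exp(6*I*pi/7) + 2*exp(2*I*pi/7) + 2*exp(4*I*pi/7)|^2 + 1*|2*exp(-2*I*pi/7) + exp(-4*I*pi/7) + 2*exp(-6*I*pi/7) + exp(6*I*pi/7) + 2*exp(2*I*pi/7) + 2*exp(4*I*pi/7)|^2 + 1*|2*exp(-4*I*pi/7) + 2*exp(-2*I*pi/7) + exp(-6*I*pi/7) + exp(2*I*pi/7) + 2*exp(6*I*pi/7) + 2*exp(4*I*pi/7)|^2 + 1*|2*exp(-4*I*pi/7) + 2*exp(-6*I*pi/7) + exp(-2*I*pi/7) + exp(6*I*pi/7) + 2*exp(2*I*pi/7) + 2*exp(4*I*pi/7)|^2 + 1*|2*exp(-4*I*pi/7) + 2*exp(-2*I*pi/7) + exp(-6*I*pi/7) + 2*exp(6*I*pi/7) + exp(4*I*pi/7) + 2*exp(2*I*pi/7)|^2 + 1*|2*exp(-4*I*pi/7) + 2*exp(-2*I*pi/7) + 2*exp(-6*I*pi/7) + exp(2*I*pi/7) + 2*exp(6*I*pi/7) + exp(4*I*pi/7)|^2]
  = (1/7)[(100) + (18 + 14*exp(-4*I*pi/7) + 15*exp(-2*I*pi/7) + 12*exp(-6*I*pi/7) + 12*exp(6*I*pi/7) + 15*exp(2*I*pi/7) + 14*exp(4*I*pi/7)) + (18 + 15*exp(-4*I*pi/7) + 12*exp(-2*I*pi/7) + 14*exp(-6*I*pi/7) + 14*exp(6*I*pi/7) + 12*exp(2*I*pi/7) + 15*exp(4*I*pi/7)) + (18 + 12*exp(-4*I*pi/7) + 14*exp(-2*I*pi/7) + 15*exp(-6*I*pi/7) + 15*exp(6*I*pi/7) + 14*exp(2*I*pi/7) + 12*exp(4*I*pi/7)) + (18 + 12*exp(-4*I*pi/7) + 14*exp(-2*I*pi/7) + 15*exp(-6*I*pi/7) + 15*exp(6*I*pi/7) + 14*exp(2*I*pi/7) + 12*exp(4*I*pi/7)) + (18 + 15*exp(-4*I*pi/7) + 12*exp(-2*I*pi/7) + 14*exp(-6*I*pi/7) + 14*exp(6*I*pi/7) + 12*exp(2*I*pi/7) + 15*exp(4*I*pi/7)) + (18 + 14*exp(-4*I*pi/7) + 15*exp(-2*I*pi/7) + 12*exp(-6*I*pi/7) + 12*exp(6*I*pi/7) + 15*exp(2*I*pi/7) + 14*exp(4*I*pi/7))] = 126/7 = 18.
(Exp terms are combined using exp(i*s)*conj(exp(i*t)) = exp(i*(s-t)), and sums of them are collapsed using the identity that for every m > 1 the m distinct m-th roots of unity sum to 0, e.g. 1 + exp(2*I*pi/3) + exp(-2*I*pi/3) = 0.)
A character is irreducible iff <chi, chi> = 1, so this representation is reducible.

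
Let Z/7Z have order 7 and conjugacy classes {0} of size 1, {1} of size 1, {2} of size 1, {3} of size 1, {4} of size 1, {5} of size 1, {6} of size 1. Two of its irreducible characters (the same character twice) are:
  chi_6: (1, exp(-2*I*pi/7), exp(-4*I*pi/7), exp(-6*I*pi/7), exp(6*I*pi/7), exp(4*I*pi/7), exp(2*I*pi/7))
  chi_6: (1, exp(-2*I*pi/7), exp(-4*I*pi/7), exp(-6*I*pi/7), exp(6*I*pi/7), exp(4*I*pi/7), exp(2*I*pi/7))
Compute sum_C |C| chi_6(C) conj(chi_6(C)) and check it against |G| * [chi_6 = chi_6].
Sum = 7 = |G| = 7; so <chi_6, chi_6> = 1 (norm-1 confirms irreducibility).

Details: Compute term by term over conjugacy classes (|C| * chi_6(C) * conj(chi_6(C))):
  1*(1)*conj(1) + 1*(exp(-2*I*pi/7))*conj(exp(-2*I*pi/7)) + 1*(exp(-4*I*pi/7))*conj(exp(-4*I*pi/7)) + 1*(exp(-6*I*pi/7))*conj(exp(-6*I*pi/7)) + 1*(exp(6*I*pi/7))*conj(exp(6*I*pi/7)) + 1*(exp(4*I*pi/7))*conj(exp(4*I*pi/7)) + 1*(exp(2*I*pi/7))*conj(exp(2*I*pi/7))
  = (1) + (1) + (1) + (1) + (1) + (1) + (1)
  = 7.
(Exp terms are combined using exp(i*s)*conj(exp(i*t)) = exp(i*(s-t)), and sums of them are collapsed using the identity that for every m > 1 the m distinct m-th roots of unity sum to 0, e.g. 1 + exp(2*I*pi/3) + exp(-2*I*pi/3) = 0.)
Dividing by |G| = 7 gives 7/7 = 1, matching the row-orthogonality relation <chi_6, chi_6> = [chi_6 = chi_6].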